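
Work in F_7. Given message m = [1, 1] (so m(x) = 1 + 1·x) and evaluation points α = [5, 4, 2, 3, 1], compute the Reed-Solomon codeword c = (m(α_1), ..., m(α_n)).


c = [6, 5, 3, 4, 2]

Message polynomial: m(x) = 1 + 1·x (mod 7).
For each evaluation point α_i, compute m(α_i) mod 7:
  α_1 = 5: Horner steps 1 → 6, so m(5) = 6.
  α_2 = 4: Horner steps 1 → 5, so m(4) = 5.
  α_3 = 2: Horner steps 1 → 3, so m(2) = 3.
  α_4 = 3: Horner steps 1 → 4, so m(3) = 4.
  α_5 = 1: Horner steps 1 → 2, so m(1) = 2.
Codeword c = [6, 5, 3, 4, 2] ∈ F_7^5.


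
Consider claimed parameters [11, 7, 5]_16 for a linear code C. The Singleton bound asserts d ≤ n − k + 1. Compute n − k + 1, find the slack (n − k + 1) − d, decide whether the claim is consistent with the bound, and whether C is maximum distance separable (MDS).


Singleton RHS = n − k + 1 = 5, slack = 0, bound satisfied, MDS.

Singleton bound: d ≤ n − k + 1.
Here n = 11, k = 7, so n − k + 1 = 5.
Given d = 5, check d ≤ 5: YES.
Slack = (n − k + 1) − d = 0.
The code is MDS (slack = 0).
Description: the claimed parameters are [11, 7, 5]_16; such a code would be MDS (meets Singleton bound).


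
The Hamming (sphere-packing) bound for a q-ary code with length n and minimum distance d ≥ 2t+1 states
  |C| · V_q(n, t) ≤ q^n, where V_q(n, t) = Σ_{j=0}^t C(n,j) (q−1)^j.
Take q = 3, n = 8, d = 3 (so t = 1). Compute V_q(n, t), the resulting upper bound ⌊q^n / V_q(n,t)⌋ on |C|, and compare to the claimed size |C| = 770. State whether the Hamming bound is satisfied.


V_q(n, t) = 17, q^n = 6561, Hamming bound = 385, |C| = 770 > bound (violated).

Step 1: Compute V_q(n, t) = Σ_{j=0}^1 C(n, j) (q−1)^j.
  j = 0: C(8,0)·(2)^0 = 1·1 = 1.
  j = 1: C(8,1)·(2)^1 = 8·2 = 16.
  V_q(n, t) = 1 + 16 = 17.
Step 2: q^n = 3^8 = 6561.
Step 3: Hamming bound ⌊q^n / V_q(n,t)⌋ = ⌊6561/17⌋ = 385.
Step 4: Compare |C| = 770 to 385: violated.
The claimed |C| lies above the Hamming bound, so no 3-ary code of length 8 with d ≥ 3 can have 770 codewords.


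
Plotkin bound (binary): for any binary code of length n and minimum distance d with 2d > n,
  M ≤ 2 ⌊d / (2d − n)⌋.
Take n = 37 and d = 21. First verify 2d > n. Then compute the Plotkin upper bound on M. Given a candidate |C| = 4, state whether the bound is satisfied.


Plotkin bound M ≤ 8; given |C| = 4 ≤ bound (satisfied).

Check applicability: 2d = 42, n = 37.
2d − n = 5 > 0, so Plotkin applies.
Compute d/(2d−n) = 21/5 ≈ 4.2000.
⌊d/(2d−n)⌋ = 4.
Plotkin bound: M ≤ 2·4 = 8.
Given |C| = 4, check: satisfied.
This |C| is below the Plotkin bound.


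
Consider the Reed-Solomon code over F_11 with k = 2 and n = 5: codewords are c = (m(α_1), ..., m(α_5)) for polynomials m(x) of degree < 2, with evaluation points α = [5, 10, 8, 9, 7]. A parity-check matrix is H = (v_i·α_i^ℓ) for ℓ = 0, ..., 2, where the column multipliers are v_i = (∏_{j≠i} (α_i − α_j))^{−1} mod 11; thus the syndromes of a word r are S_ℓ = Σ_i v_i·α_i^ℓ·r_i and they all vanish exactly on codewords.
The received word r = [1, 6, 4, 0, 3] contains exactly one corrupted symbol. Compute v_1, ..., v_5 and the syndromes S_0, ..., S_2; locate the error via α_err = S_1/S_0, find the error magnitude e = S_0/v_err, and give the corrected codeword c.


S = (2, 7, 8), error at position 4, error magnitude e = 6, c = [1, 6, 4, 5, 3].

Step 1: column multipliers v_i = (∏_{j≠i}(α_i − α_j))^{−1} mod 11.
  i = 1 (α = 5): (5−10)(5−8)(5−9)(5−7) = (−5)·(−3)·(−4)·(−2) = 120 ≡ 10, so v_1 = 10^{−1} = 10 (mod 11).
  i = 2 (α = 10): (10−5)(10−8)(10−9)(10−7) = 5·2·1·3 = 30 ≡ 8, so v_2 = 8^{−1} = 7 (mod 11).
  i = 3 (α = 8): (8−5)(8−10)(8−9)(8−7) = 3·(−2)·(−1)·1 = 6 ≡ 6, so v_3 = 6^{−1} = 2 (mod 11).
  i = 4 (α = 9): (9−5)(9−10)(9−8)(9−7) = 4·(−1)·1·2 = −8 ≡ 3, so v_4 = 3^{−1} = 4 (mod 11).
  i = 5 (α = 7): (7−5)(7−10)(7−8)(7−9) = 2·(−3)·(−1)·(−2) = −12 ≡ 10, so v_5 = 10^{−1} = 10 (mod 11).
  v = [10, 7, 2, 4, 10].
Step 2: syndromes of r = [1, 6, 4, 0, 3] (all sums mod 11).
  S_0 = Σ v_i r_i = 10·1 + 7·6 + 2·4 + 4·0 + 10·3 = 90 ≡ 2.
  S_1 = Σ v_i α_i r_i = 10·5·1 + 7·10·6 + 2·8·4 + 4·9·0 + 10·7·3 = 744 ≡ 7.
  α_i^2 mod 11 = [3, 1, 9, 4, 5].
  S_2 = Σ v_i α_i^2 r_i = 10·3·1 + 7·1·6 + 2·9·4 + 4·4·0 + 10·5·3 = 294 ≡ 8.
  S = (2, 7, 8) ≠ 0, so r is not a codeword (an error is present).
Step 3: locate the error. For a single error e at position i, S_ℓ = v_i·e·α_i^ℓ, so α_err = S_1/S_0.
  S_0^{−1} = 2^{−1} = 6 (mod 11), so α_err = 7·6 = 42 ≡ 9 = α_4. Error position i = 4.
  Consistency check: S_2/S_1 = 8·8 = 64 ≡ 9 = α_err ✓ (single-error assumption holds).
Step 4: error magnitude e = S_0/v_4 = S_0·∏_{j≠4}(α_4 − α_j) = 2·3 = 6 ≡ 6 (mod 11).
Step 5: correct position 4: c_4 = r_4 − e = 0 − 6 ≡ 5 (mod 11). Hence c = [1, 6, 4, 5, 3].
  Check: interpolating c through the α_i gives m(x) = 7 + 1·x (degree < 2) with m(α_i) = c_i for every i, so c is indeed a codeword.


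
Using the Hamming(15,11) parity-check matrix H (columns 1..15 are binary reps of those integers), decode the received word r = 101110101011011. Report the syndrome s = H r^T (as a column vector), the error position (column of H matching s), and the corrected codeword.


s = (1, 0, 1, 1)^T, error position = 11, corrected codeword c = 101110101001011

Compute s = H r^T mod 2 one row at a time:
  s_1 = 0 + 1 + 0 + 1 + 1 + 0 + 1 + 1 = 5 ≡ 1 (mod 2).
  s_2 = 1 + 1 + 0 + 1 + 1 + 0 + 1 + 1 = 6 ≡ 0 (mod 2).
  s_3 = 0 + 1 + 0 + 1 + 0 + 1 + 1 + 1 = 5 ≡ 1 (mod 2).
  s_4 = 1 + 1 + 1 + 1 + 1 + 1 + 0 + 1 = 7 ≡ 1 (mod 2).
s = (1, 0, 1, 1)^T — this equals column 11 of H (binary 1011), so error is at position 11.
Correct: flip bit 11 of r = 101110101011011 to get c = 101110101001011.


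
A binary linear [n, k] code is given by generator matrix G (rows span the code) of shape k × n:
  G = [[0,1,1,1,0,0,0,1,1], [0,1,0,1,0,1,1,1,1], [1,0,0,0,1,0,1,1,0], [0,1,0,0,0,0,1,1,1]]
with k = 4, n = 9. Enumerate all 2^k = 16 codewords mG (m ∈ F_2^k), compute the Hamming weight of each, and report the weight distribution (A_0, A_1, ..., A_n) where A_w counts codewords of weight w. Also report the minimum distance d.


Weight distribution: A_0 = 1, A_2 = 1, A_3 = 2, A_4 = 3, A_5 = 4, A_6 = 3, A_7 = 2. Minimum distance d = 2.

Enumerate all 2^4 = 16 messages m ∈ F_2^4.
For each, compute codeword c = mG in F_2^9, then tally its weight.
  m = 0000 → c = 000000000, weight = 0.
  m = 1000 → c = 011100011, weight = 5.
  m = 0100 → c = 010101111, weight = 6.
  m = 1100 → c = 001001100, weight = 3.
  m = 0010 → c = 100010110, weight = 4.
  m = 1010 → c = 111110101, weight = 7.
  m = 0110 → c = 110111001, weight = 6.
  m = 1110 → c = 101011010, weight = 5.
  m = 0001 → c = 010000111, weight = 4.
  m = 1001 → c = 001100100, weight = 3.
  m = 0101 → c = 000101000, weight = 2.
  m = 1101 → c = 011001011, weight = 5.
  m = 0011 → c = 110010001, weight = 4.
  m = 1011 → c = 101110010, weight = 5.
  m = 0111 → c = 100111110, weight = 6.
  m = 1111 → c = 111011101, weight = 7.
Tally weights:
  weight 0: 1 codewords.
  weight 2: 1 codewords.
  weight 3: 2 codewords.
  weight 4: 3 codewords.
  weight 5: 4 codewords.
  weight 6: 3 codewords.
  weight 7: 2 codewords.
Minimum distance d = smallest w > 0 with A_w > 0 = 2.
Sanity: Σ A_w = 16 = 2^4 = 16 ✓.


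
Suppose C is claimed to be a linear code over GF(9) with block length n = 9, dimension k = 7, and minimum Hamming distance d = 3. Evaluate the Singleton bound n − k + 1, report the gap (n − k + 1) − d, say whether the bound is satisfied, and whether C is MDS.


Singleton RHS = n − k + 1 = 3, slack = 0, bound satisfied, MDS.

Singleton bound: d ≤ n − k + 1.
Here n = 9, k = 7, so n − k + 1 = 3.
Given d = 3, check d ≤ 3: YES.
Slack = (n − k + 1) − d = 0.
The code is MDS (slack = 0).
Description: the claimed parameters are [9, 7, 3]_9; such a code would be MDS (meets Singleton bound).


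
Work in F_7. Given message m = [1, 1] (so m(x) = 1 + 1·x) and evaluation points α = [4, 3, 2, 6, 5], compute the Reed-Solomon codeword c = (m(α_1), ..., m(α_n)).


c = [5, 4, 3, 0, 6]

Message polynomial: m(x) = 1 + 1·x (mod 7).
For each evaluation point α_i, compute m(α_i) mod 7:
  α_1 = 4: Horner steps 1 → 5, so m(4) = 5.
  α_2 = 3: Horner steps 1 → 4, so m(3) = 4.
  α_3 = 2: Horner steps 1 → 3, so m(2) = 3.
  α_4 = 6: Horner steps 1 → 0, so m(6) = 0.
  α_5 = 5: Horner steps 1 → 6, so m(5) = 6.
Codeword c = [5, 4, 3, 0, 6] ∈ F_7^5.


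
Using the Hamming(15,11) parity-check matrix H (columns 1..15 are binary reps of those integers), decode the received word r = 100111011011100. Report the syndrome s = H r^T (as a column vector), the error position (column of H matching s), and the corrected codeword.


s = (1, 1, 0, 1)^T, error position = 13, corrected codeword c = 100111011011000

Compute s = H r^T mod 2 one row at a time:
  s_1 = 1 + 1 + 0 + 1 + 1 + 1 + 0 + 0 = 5 ≡ 1 (mod 2).
  s_2 = 1 + 1 + 1 + 0 + 1 + 1 + 0 + 0 = 5 ≡ 1 (mod 2).
  s_3 = 0 + 0 + 1 + 0 + 0 + 1 + 0 + 0 = 2 ≡ 0 (mod 2).
  s_4 = 1 + 0 + 1 + 0 + 1 + 1 + 1 + 0 = 5 ≡ 1 (mod 2).
s = (1, 1, 0, 1)^T — this equals column 13 of H (binary 1101), so error is at position 13.
Correct: flip bit 13 of r = 100111011011100 to get c = 100111011011000.


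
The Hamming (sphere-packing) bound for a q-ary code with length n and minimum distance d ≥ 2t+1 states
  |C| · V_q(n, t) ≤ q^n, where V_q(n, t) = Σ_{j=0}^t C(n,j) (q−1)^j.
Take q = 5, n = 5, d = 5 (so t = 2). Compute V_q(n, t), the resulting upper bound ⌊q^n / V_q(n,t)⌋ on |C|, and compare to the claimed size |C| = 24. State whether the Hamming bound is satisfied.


V_q(n, t) = 181, q^n = 3125, Hamming bound = 17, |C| = 24 > bound (violated).

Step 1: Compute V_q(n, t) = Σ_{j=0}^2 C(n, j) (q−1)^j.
  j = 0: C(5,0)·(4)^0 = 1·1 = 1.
  j = 1: C(5,1)·(4)^1 = 5·4 = 20.
  j = 2: C(5,2)·(4)^2 = 10·16 = 160.
  V_q(n, t) = 1 + 20 + 160 = 181.
Step 2: q^n = 5^5 = 3125.
Step 3: Hamming bound ⌊q^n / V_q(n,t)⌋ = ⌊3125/181⌋ = 17.
Step 4: Compare |C| = 24 to 17: violated.
The claimed |C| lies above the Hamming bound, so no 5-ary code of length 5 with d ≥ 5 can have 24 codewords.


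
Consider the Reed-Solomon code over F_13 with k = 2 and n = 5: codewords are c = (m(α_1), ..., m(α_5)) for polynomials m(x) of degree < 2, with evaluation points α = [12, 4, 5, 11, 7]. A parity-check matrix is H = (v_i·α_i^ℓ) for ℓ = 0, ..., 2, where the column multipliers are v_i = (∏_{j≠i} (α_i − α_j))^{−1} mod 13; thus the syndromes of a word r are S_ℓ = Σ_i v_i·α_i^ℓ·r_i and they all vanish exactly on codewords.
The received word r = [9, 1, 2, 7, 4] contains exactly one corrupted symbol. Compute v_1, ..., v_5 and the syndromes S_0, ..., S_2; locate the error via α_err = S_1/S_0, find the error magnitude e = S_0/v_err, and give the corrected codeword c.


S = (12, 2, 9), error at position 4, error magnitude e = 12, c = [9, 1, 2, 8, 4].

Step 1: column multipliers v_i = (∏_{j≠i}(α_i − α_j))^{−1} mod 13.
  i = 1 (α = 12): (12−4)(12−5)(12−11)(12−7) = 8·7·1·5 = 280 ≡ 7, so v_1 = 7^{−1} = 2 (mod 13).
  i = 2 (α = 4): (4−12)(4−5)(4−11)(4−7) = (−8)·(−1)·(−7)·(−3) = 168 ≡ 12, so v_2 = 12^{−1} = 12 (mod 13).
  i = 3 (α = 5): (5−12)(5−4)(5−11)(5−7) = (−7)·1·(−6)·(−2) = −84 ≡ 7, so v_3 = 7^{−1} = 2 (mod 13).
  i = 4 (α = 11): (11−12)(11−4)(11−5)(11−7) = (−1)·7·6·4 = −168 ≡ 1, so v_4 = 1^{−1} = 1 (mod 13).
  i = 5 (α = 7): (7−12)(7−4)(7−5)(7−11) = (−5)·3·2·(−4) = 120 ≡ 3, so v_5 = 3^{−1} = 9 (mod 13).
  v = [2, 12, 2, 1, 9].
Step 2: syndromes of r = [9, 1, 2, 7, 4] (all sums mod 13).
  S_0 = Σ v_i r_i = 2·9 + 12·1 + 2·2 + 1·7 + 9·4 = 77 ≡ 12.
  S_1 = Σ v_i α_i r_i = 2·12·9 + 12·4·1 + 2·5·2 + 1·11·7 + 9·7·4 = 613 ≡ 2.
  α_i^2 mod 13 = [1, 3, 12, 4, 10].
  S_2 = Σ v_i α_i^2 r_i = 2·1·9 + 12·3·1 + 2·12·2 + 1·4·7 + 9·10·4 = 490 ≡ 9.
  S = (12, 2, 9) ≠ 0, so r is not a codeword (an error is present).
Step 3: locate the error. For a single error e at position i, S_ℓ = v_i·e·α_i^ℓ, so α_err = S_1/S_0.
  S_0^{−1} = 12^{−1} = 12 (mod 13), so α_err = 2·12 = 24 ≡ 11 = α_4. Error position i = 4.
  Consistency check: S_2/S_1 = 9·7 = 63 ≡ 11 = α_err ✓ (single-error assumption holds).
Step 4: error magnitude e = S_0/v_4 = S_0·∏_{j≠4}(α_4 − α_j) = 12·1 = 12 ≡ 12 (mod 13).
Step 5: correct position 4: c_4 = r_4 − e = 7 − 12 ≡ 8 (mod 13). Hence c = [9, 1, 2, 8, 4].
  Check: interpolating c through the α_i gives m(x) = 10 + 1·x (degree < 2) with m(α_i) = c_i for every i, so c is indeed a codeword.


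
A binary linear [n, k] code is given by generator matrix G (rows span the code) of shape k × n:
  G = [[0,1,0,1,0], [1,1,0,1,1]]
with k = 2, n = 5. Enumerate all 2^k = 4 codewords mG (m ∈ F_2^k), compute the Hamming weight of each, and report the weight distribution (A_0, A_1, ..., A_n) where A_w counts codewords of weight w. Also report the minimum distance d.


Weight distribution: A_0 = 1, A_2 = 2, A_4 = 1. Minimum distance d = 2.

Enumerate all 2^2 = 4 messages m ∈ F_2^2.
For each, compute codeword c = mG in F_2^5, then tally its weight.
  m = 00 → c = 00000, weight = 0.
  m = 10 → c = 01010, weight = 2.
  m = 01 → c = 11011, weight = 4.
  m = 11 → c = 10001, weight = 2.
Tally weights:
  weight 0: 1 codewords.
  weight 2: 2 codewords.
  weight 4: 1 codewords.
Minimum distance d = smallest w > 0 with A_w > 0 = 2.
Sanity: Σ A_w = 4 = 2^2 = 4 ✓.


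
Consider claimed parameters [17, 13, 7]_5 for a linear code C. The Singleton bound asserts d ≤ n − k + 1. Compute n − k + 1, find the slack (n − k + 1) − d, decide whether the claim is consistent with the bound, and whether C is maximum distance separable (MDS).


Singleton RHS = n − k + 1 = 5, slack = -2, bound violated (no such code; not MDS).

Singleton bound: d ≤ n − k + 1.
Here n = 17, k = 13, so n − k + 1 = 5.
Given d = 7, check d ≤ 5: NO.
Slack = (n − k + 1) − d = -2.
The slack is negative: d = 7 exceeds n − k + 1 = 5 by 2, so the Singleton bound is violated and no linear [17, 13, 7]_5 code can exist. In particular it is not MDS (MDS requires d = n − k + 1 exactly).
Description: the claimed parameters are [17, 13, 7]_5; such a code would be impossible (violates the Singleton bound).


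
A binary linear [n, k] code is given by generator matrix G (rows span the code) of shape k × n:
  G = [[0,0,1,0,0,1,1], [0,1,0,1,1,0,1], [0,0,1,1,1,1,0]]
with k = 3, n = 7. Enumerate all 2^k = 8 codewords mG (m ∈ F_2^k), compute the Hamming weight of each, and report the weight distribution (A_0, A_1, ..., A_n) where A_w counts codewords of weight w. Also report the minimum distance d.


Weight distribution: A_0 = 1, A_1 = 1, A_3 = 2, A_4 = 3, A_5 = 1. Minimum distance d = 1.

Enumerate all 2^3 = 8 messages m ∈ F_2^3.
For each, compute codeword c = mG in F_2^7, then tally its weight.
  m = 000 → c = 0000000, weight = 0.
  m = 100 → c = 0010011, weight = 3.
  m = 010 → c = 0101101, weight = 4.
  m = 110 → c = 0111110, weight = 5.
  m = 001 → c = 0011110, weight = 4.
  m = 101 → c = 0001101, weight = 3.
  m = 011 → c = 0110011, weight = 4.
  m = 111 → c = 0100000, weight = 1.
Tally weights:
  weight 0: 1 codewords.
  weight 1: 1 codewords.
  weight 3: 2 codewords.
  weight 4: 3 codewords.
  weight 5: 1 codewords.
Minimum distance d = smallest w > 0 with A_w > 0 = 1.
Sanity: Σ A_w = 8 = 2^3 = 8 ✓.


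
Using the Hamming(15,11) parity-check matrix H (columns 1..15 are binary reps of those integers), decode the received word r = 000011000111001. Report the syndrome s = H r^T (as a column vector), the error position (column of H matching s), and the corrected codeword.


s = (0, 0, 0, 1)^T, error position = 1, corrected codeword c = 100011000111001

Compute s = H r^T mod 2 one row at a time:
  s_1 = 0 + 0 + 1 + 1 + 1 + 0 + 0 + 1 = 4 ≡ 0 (mod 2).
  s_2 = 0 + 1 + 1 + 0 + 1 + 0 + 0 + 1 = 4 ≡ 0 (mod 2).
  s_3 = 0 + 0 + 1 + 0 + 1 + 1 + 0 + 1 = 4 ≡ 0 (mod 2).
  s_4 = 0 + 0 + 1 + 0 + 0 + 1 + 0 + 1 = 3 ≡ 1 (mod 2).
s = (0, 0, 0, 1)^T — this equals column 1 of H (binary 0001), so error is at position 1.
Correct: flip bit 1 of r = 000011000111001 to get c = 100011000111001.


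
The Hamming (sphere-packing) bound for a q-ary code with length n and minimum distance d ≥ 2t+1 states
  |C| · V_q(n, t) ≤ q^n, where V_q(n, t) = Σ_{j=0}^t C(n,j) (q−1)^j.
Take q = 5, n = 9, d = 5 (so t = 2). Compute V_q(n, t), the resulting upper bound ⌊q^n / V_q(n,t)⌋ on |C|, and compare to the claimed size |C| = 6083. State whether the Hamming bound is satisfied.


V_q(n, t) = 613, q^n = 1953125, Hamming bound = 3186, |C| = 6083 > bound (violated).

Step 1: Compute V_q(n, t) = Σ_{j=0}^2 C(n, j) (q−1)^j.
  j = 0: C(9,0)·(4)^0 = 1·1 = 1.
  j = 1: C(9,1)·(4)^1 = 9·4 = 36.
  j = 2: C(9,2)·(4)^2 = 36·16 = 576.
  V_q(n, t) = 1 + 36 + 576 = 613.
Step 2: q^n = 5^9 = 1953125.
Step 3: Hamming bound ⌊q^n / V_q(n,t)⌋ = ⌊1953125/613⌋ = 3186.
Step 4: Compare |C| = 6083 to 3186: violated.
The claimed |C| lies above the Hamming bound, so no 5-ary code of length 9 with d ≥ 5 can have 6083 codewords.


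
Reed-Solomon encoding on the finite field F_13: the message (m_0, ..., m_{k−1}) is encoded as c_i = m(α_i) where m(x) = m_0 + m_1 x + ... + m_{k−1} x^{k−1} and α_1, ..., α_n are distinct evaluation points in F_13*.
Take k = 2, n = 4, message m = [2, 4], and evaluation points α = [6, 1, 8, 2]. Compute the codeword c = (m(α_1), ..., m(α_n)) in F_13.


c = [0, 6, 8, 10]

Message polynomial: m(x) = 2 + 4·x (mod 13).
For each evaluation point α_i, compute m(α_i) mod 13:
  α_1 = 6: Horner steps 4 → 0, so m(6) = 0.
  α_2 = 1: Horner steps 4 → 6, so m(1) = 6.
  α_3 = 8: Horner steps 4 → 8, so m(8) = 8.
  α_4 = 2: Horner steps 4 → 10, so m(2) = 10.
Codeword c = [0, 6, 8, 10] ∈ F_13^4.


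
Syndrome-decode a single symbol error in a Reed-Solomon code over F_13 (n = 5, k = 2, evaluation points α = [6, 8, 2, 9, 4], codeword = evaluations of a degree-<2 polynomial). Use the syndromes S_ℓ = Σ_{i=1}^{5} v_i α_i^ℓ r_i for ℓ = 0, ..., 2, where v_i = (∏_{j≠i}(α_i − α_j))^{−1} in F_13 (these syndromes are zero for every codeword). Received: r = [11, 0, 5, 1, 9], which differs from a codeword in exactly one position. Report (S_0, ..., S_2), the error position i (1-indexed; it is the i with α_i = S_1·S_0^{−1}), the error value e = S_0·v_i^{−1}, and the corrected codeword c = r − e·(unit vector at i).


S = (1, 2, 4), error at position 3, error magnitude e = 11, c = [11, 0, 7, 1, 9].

Step 1: column multipliers v_i = (∏_{j≠i}(α_i − α_j))^{−1} mod 13.
  i = 1 (α = 6): (6−8)(6−2)(6−9)(6−4) = (−2)·4·(−3)·2 = 48 ≡ 9, so v_1 = 9^{−1} = 3 (mod 13).
  i = 2 (α = 8): (8−6)(8−2)(8−9)(8−4) = 2·6·(−1)·4 = −48 ≡ 4, so v_2 = 4^{−1} = 10 (mod 13).
  i = 3 (α = 2): (2−6)(2−8)(2−9)(2−4) = (−4)·(−6)·(−7)·(−2) = 336 ≡ 11, so v_3 = 11^{−1} = 6 (mod 13).
  i = 4 (α = 9): (9−6)(9−8)(9−2)(9−4) = 3·1·7·5 = 105 ≡ 1, so v_4 = 1^{−1} = 1 (mod 13).
  i = 5 (α = 4): (4−6)(4−8)(4−2)(4−9) = (−2)·(−4)·2·(−5) = −80 ≡ 11, so v_5 = 11^{−1} = 6 (mod 13).
  v = [3, 10, 6, 1, 6].
Step 2: syndromes of r = [11, 0, 5, 1, 9] (all sums mod 13).
  S_0 = Σ v_i r_i = 3·11 + 10·0 + 6·5 + 1·1 + 6·9 = 118 ≡ 1.
  S_1 = Σ v_i α_i r_i = 3·6·11 + 10·8·0 + 6·2·5 + 1·9·1 + 6·4·9 = 483 ≡ 2.
  α_i^2 mod 13 = [10, 12, 4, 3, 3].
  S_2 = Σ v_i α_i^2 r_i = 3·10·11 + 10·12·0 + 6·4·5 + 1·3·1 + 6·3·9 = 615 ≡ 4.
  S = (1, 2, 4) ≠ 0, so r is not a codeword (an error is present).
Step 3: locate the error. For a single error e at position i, S_ℓ = v_i·e·α_i^ℓ, so α_err = S_1/S_0.
  S_0^{−1} = 1^{−1} = 1 (mod 13), so α_err = 2·1 = 2 ≡ 2 = α_3. Error position i = 3.
  Consistency check: S_2/S_1 = 4·7 = 28 ≡ 2 = α_err ✓ (single-error assumption holds).
Step 4: error magnitude e = S_0/v_3 = S_0·∏_{j≠3}(α_3 − α_j) = 1·11 = 11 ≡ 11 (mod 13).
Step 5: correct position 3: c_3 = r_3 − e = 5 − 11 ≡ 7 (mod 13). Hence c = [11, 0, 7, 1, 9].
  Check: interpolating c through the α_i gives m(x) = 5 + 1·x (degree < 2) with m(α_i) = c_i for every i, so c is indeed a codeword.


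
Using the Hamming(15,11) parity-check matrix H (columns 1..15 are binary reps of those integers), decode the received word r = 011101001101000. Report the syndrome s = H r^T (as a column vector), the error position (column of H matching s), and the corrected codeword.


s = (1, 1, 0, 0)^T, error position = 12, corrected codeword c = 011101001100000

Compute s = H r^T mod 2 one row at a time:
  s_1 = 0 + 1 + 1 + 0 + 1 + 0 + 0 + 0 = 3 ≡ 1 (mod 2).
  s_2 = 1 + 0 + 1 + 0 + 1 + 0 + 0 + 0 = 3 ≡ 1 (mod 2).
  s_3 = 1 + 1 + 1 + 0 + 1 + 0 + 0 + 0 = 4 ≡ 0 (mod 2).
  s_4 = 0 + 1 + 0 + 0 + 1 + 0 + 0 + 0 = 2 ≡ 0 (mod 2).
s = (1, 1, 0, 0)^T — this equals column 12 of H (binary 1100), so error is at position 12.
Correct: flip bit 12 of r = 011101001101000 to get c = 011101001100000.


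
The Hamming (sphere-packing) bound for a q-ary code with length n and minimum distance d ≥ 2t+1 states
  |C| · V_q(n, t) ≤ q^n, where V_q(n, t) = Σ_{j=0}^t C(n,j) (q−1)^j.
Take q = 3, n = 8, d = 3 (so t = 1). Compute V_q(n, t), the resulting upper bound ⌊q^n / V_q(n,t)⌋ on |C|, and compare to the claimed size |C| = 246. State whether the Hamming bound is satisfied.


V_q(n, t) = 17, q^n = 6561, Hamming bound = 385, |C| = 246 ≤ bound (satisfied).

Step 1: Compute V_q(n, t) = Σ_{j=0}^1 C(n, j) (q−1)^j.
  j = 0: C(8,0)·(2)^0 = 1·1 = 1.
  j = 1: C(8,1)·(2)^1 = 8·2 = 16.
  V_q(n, t) = 1 + 16 = 17.
Step 2: q^n = 3^8 = 6561.
Step 3: Hamming bound ⌊q^n / V_q(n,t)⌋ = ⌊6561/17⌋ = 385.
Step 4: Compare |C| = 246 to 385: satisfied.
The claimed |C| lies below the Hamming bound.


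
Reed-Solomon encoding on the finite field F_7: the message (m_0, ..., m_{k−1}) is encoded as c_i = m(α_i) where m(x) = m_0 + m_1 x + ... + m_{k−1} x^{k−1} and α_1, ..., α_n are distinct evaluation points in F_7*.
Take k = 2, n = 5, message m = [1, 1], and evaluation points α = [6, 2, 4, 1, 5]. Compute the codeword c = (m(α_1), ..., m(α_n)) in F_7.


c = [0, 3, 5, 2, 6]

Message polynomial: m(x) = 1 + 1·x (mod 7).
For each evaluation point α_i, compute m(α_i) mod 7:
  α_1 = 6: Horner steps 1 → 0, so m(6) = 0.
  α_2 = 2: Horner steps 1 → 3, so m(2) = 3.
  α_3 = 4: Horner steps 1 → 5, so m(4) = 5.
  α_4 = 1: Horner steps 1 → 2, so m(1) = 2.
  α_5 = 5: Horner steps 1 → 6, so m(5) = 6.
Codeword c = [0, 3, 5, 2, 6] ∈ F_7^5.


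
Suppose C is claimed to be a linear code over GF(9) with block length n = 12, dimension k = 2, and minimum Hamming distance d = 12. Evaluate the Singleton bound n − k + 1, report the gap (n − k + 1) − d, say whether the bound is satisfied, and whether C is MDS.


Singleton RHS = n − k + 1 = 11, slack = -1, bound violated (no such code; not MDS).

Singleton bound: d ≤ n − k + 1.
Here n = 12, k = 2, so n − k + 1 = 11.
Given d = 12, check d ≤ 11: NO.
Slack = (n − k + 1) − d = -1.
The slack is negative: d = 12 exceeds n − k + 1 = 11 by 1, so the Singleton bound is violated and no linear [12, 2, 12]_9 code can exist. In particular it is not MDS (MDS requires d = n − k + 1 exactly).
Description: the claimed parameters are [12, 2, 12]_9; such a code would be impossible (violates the Singleton bound).


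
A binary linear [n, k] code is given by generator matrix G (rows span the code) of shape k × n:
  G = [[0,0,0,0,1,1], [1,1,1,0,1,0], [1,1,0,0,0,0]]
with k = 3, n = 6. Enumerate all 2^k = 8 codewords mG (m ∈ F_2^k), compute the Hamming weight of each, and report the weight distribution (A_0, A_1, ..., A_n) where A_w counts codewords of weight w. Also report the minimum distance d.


Weight distribution: A_0 = 1, A_2 = 4, A_4 = 3. Minimum distance d = 2.

Enumerate all 2^3 = 8 messages m ∈ F_2^3.
For each, compute codeword c = mG in F_2^6, then tally its weight.
  m = 000 → c = 000000, weight = 0.
  m = 100 → c = 000011, weight = 2.
  m = 010 → c = 111010, weight = 4.
  m = 110 → c = 111001, weight = 4.
  m = 001 → c = 110000, weight = 2.
  m = 101 → c = 110011, weight = 4.
  m = 011 → c = 001010, weight = 2.
  m = 111 → c = 001001, weight = 2.
Tally weights:
  weight 0: 1 codewords.
  weight 2: 4 codewords.
  weight 4: 3 codewords.
Minimum distance d = smallest w > 0 with A_w > 0 = 2.
Sanity: Σ A_w = 8 = 2^3 = 8 ✓.


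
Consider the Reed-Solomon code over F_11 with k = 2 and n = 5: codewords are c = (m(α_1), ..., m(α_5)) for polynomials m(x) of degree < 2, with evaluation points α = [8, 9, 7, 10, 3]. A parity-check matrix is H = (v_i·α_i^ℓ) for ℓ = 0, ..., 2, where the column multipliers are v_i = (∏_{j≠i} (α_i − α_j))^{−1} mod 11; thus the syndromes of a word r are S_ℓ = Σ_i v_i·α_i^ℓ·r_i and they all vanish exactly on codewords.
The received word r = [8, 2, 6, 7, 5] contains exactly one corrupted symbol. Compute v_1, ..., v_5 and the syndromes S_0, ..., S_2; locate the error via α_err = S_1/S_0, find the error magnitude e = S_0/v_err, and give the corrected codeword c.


S = (4, 6, 9), error at position 3, error magnitude e = 3, c = [8, 2, 3, 7, 5].

Step 1: column multipliers v_i = (∏_{j≠i}(α_i − α_j))^{−1} mod 11.
  i = 1 (α = 8): (8−9)(8−7)(8−10)(8−3) = (−1)·1·(−2)·5 = 10 ≡ 10, so v_1 = 10^{−1} = 10 (mod 11).
  i = 2 (α = 9): (9−8)(9−7)(9−10)(9−3) = 1·2·(−1)·6 = −12 ≡ 10, so v_2 = 10^{−1} = 10 (mod 11).
  i = 3 (α = 7): (7−8)(7−9)(7−10)(7−3) = (−1)·(−2)·(−3)·4 = −24 ≡ 9, so v_3 = 9^{−1} = 5 (mod 11).
  i = 4 (α = 10): (10−8)(10−9)(10−7)(10−3) = 2·1·3·7 = 42 ≡ 9, so v_4 = 9^{−1} = 5 (mod 11).
  i = 5 (α = 3): (3−8)(3−9)(3−7)(3−10) = (−5)·(−6)·(−4)·(−7) = 840 ≡ 4, so v_5 = 4^{−1} = 3 (mod 11).
  v = [10, 10, 5, 5, 3].
Step 2: syndromes of r = [8, 2, 6, 7, 5] (all sums mod 11).
  S_0 = Σ v_i r_i = 10·8 + 10·2 + 5·6 + 5·7 + 3·5 = 180 ≡ 4.
  S_1 = Σ v_i α_i r_i = 10·8·8 + 10·9·2 + 5·7·6 + 5·10·7 + 3·3·5 = 1425 ≡ 6.
  α_i^2 mod 11 = [9, 4, 5, 1, 9].
  S_2 = Σ v_i α_i^2 r_i = 10·9·8 + 10·4·2 + 5·5·6 + 5·1·7 + 3·9·5 = 1120 ≡ 9.
  S = (4, 6, 9) ≠ 0, so r is not a codeword (an error is present).
Step 3: locate the error. For a single error e at position i, S_ℓ = v_i·e·α_i^ℓ, so α_err = S_1/S_0.
  S_0^{−1} = 4^{−1} = 3 (mod 11), so α_err = 6·3 = 18 ≡ 7 = α_3. Error position i = 3.
  Consistency check: S_2/S_1 = 9·2 = 18 ≡ 7 = α_err ✓ (single-error assumption holds).
Step 4: error magnitude e = S_0/v_3 = S_0·∏_{j≠3}(α_3 − α_j) = 4·9 = 36 ≡ 3 (mod 11).
Step 5: correct position 3: c_3 = r_3 − e = 6 − 3 ≡ 3 (mod 11). Hence c = [8, 2, 3, 7, 5].
  Check: interpolating c through the α_i gives m(x) = 1 + 5·x (degree < 2) with m(α_i) = c_i for every i, so c is indeed a codeword.


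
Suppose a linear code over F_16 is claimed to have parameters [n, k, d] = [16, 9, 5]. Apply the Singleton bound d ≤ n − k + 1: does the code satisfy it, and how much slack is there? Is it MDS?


Singleton RHS = n − k + 1 = 8, slack = 3, bound satisfied, not MDS.

Singleton bound: d ≤ n − k + 1.
Here n = 16, k = 9, so n − k + 1 = 8.
Given d = 5, check d ≤ 8: YES.
Slack = (n − k + 1) − d = 3.
The code is NOT MDS (slack = 3 > 0).
Description: the claimed parameters are [16, 9, 5]_16; such a code would be non-MDS.


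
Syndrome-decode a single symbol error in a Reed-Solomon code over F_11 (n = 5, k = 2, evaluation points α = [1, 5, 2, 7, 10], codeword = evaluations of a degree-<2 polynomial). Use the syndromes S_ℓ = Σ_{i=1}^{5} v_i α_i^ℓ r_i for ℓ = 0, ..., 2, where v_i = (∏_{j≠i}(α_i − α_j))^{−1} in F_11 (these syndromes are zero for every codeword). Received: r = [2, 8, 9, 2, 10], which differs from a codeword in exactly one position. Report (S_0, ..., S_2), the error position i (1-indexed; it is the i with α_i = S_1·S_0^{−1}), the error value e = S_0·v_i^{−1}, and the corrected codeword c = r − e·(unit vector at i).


S = (5, 2, 3), error at position 4, error magnitude e = 2, c = [2, 8, 9, 0, 10].

Step 1: column multipliers v_i = (∏_{j≠i}(α_i − α_j))^{−1} mod 11.
  i = 1 (α = 1): (1−5)(1−2)(1−7)(1−10) = (−4)·(−1)·(−6)·(−9) = 216 ≡ 7, so v_1 = 7^{−1} = 8 (mod 11).
  i = 2 (α = 5): (5−1)(5−2)(5−7)(5−10) = 4·3·(−2)·(−5) = 120 ≡ 10, so v_2 = 10^{−1} = 10 (mod 11).
  i = 3 (α = 2): (2−1)(2−5)(2−7)(2−10) = 1·(−3)·(−5)·(−8) = −120 ≡ 1, so v_3 = 1^{−1} = 1 (mod 11).
  i = 4 (α = 7): (7−1)(7−5)(7−2)(7−10) = 6·2·5·(−3) = −180 ≡ 7, so v_4 = 7^{−1} = 8 (mod 11).
  i = 5 (α = 10): (10−1)(10−5)(10−2)(10−7) = 9·5·8·3 = 1080 ≡ 2, so v_5 = 2^{−1} = 6 (mod 11).
  v = [8, 10, 1, 8, 6].
Step 2: syndromes of r = [2, 8, 9, 2, 10] (all sums mod 11).
  S_0 = Σ v_i r_i = 8·2 + 10·8 + 1·9 + 8·2 + 6·10 = 181 ≡ 5.
  S_1 = Σ v_i α_i r_i = 8·1·2 + 10·5·8 + 1·2·9 + 8·7·2 + 6·10·10 = 1146 ≡ 2.
  α_i^2 mod 11 = [1, 3, 4, 5, 1].
  S_2 = Σ v_i α_i^2 r_i = 8·1·2 + 10·3·8 + 1·4·9 + 8·5·2 + 6·1·10 = 432 ≡ 3.
  S = (5, 2, 3) ≠ 0, so r is not a codeword (an error is present).
Step 3: locate the error. For a single error e at position i, S_ℓ = v_i·e·α_i^ℓ, so α_err = S_1/S_0.
  S_0^{−1} = 5^{−1} = 9 (mod 11), so α_err = 2·9 = 18 ≡ 7 = α_4. Error position i = 4.
  Consistency check: S_2/S_1 = 3·6 = 18 ≡ 7 = α_err ✓ (single-error assumption holds).
Step 4: error magnitude e = S_0/v_4 = S_0·∏_{j≠4}(α_4 − α_j) = 5·7 = 35 ≡ 2 (mod 11).
Step 5: correct position 4: c_4 = r_4 − e = 2 − 2 ≡ 0 (mod 11). Hence c = [2, 8, 9, 0, 10].
  Check: interpolating c through the α_i gives m(x) = 6 + 7·x (degree < 2) with m(α_i) = c_i for every i, so c is indeed a codeword.


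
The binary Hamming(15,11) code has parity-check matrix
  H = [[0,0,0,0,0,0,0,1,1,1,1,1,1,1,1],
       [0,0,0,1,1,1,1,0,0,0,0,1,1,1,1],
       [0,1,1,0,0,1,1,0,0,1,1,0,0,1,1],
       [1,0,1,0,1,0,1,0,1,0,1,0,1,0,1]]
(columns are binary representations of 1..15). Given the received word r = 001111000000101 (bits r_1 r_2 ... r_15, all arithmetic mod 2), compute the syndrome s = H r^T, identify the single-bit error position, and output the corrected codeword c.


s = (0, 1, 1, 0)^T, error position = 6, corrected codeword c = 001110000000101

Compute s = H r^T mod 2 one row at a time:
  s_1 = 0 + 0 + 0 + 0 + 0 + 1 + 0 + 1 = 2 ≡ 0 (mod 2).
  s_2 = 1 + 1 + 1 + 0 + 0 + 1 + 0 + 1 = 5 ≡ 1 (mod 2).
  s_3 = 0 + 1 + 1 + 0 + 0 + 0 + 0 + 1 = 3 ≡ 1 (mod 2).
  s_4 = 0 + 1 + 1 + 0 + 0 + 0 + 1 + 1 = 4 ≡ 0 (mod 2).
s = (0, 1, 1, 0)^T — this equals column 6 of H (binary 0110), so error is at position 6.
Correct: flip bit 6 of r = 001111000000101 to get c = 001110000000101.


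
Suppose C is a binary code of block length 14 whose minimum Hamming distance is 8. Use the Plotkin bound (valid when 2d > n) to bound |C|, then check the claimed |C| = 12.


Plotkin bound M ≤ 8; given |C| = 12 > bound (violated).

Check applicability: 2d = 16, n = 14.
2d − n = 2 > 0, so Plotkin applies.
Compute d/(2d−n) = 8/2 ≈ 4.0000.
⌊d/(2d−n)⌋ = 4.
Plotkin bound: M ≤ 2·4 = 8.
Given |C| = 12, check: VIOLATED.
This |C| is above the Plotkin bound, so no binary code with n = 14, d = 8 and 12 codewords exists.


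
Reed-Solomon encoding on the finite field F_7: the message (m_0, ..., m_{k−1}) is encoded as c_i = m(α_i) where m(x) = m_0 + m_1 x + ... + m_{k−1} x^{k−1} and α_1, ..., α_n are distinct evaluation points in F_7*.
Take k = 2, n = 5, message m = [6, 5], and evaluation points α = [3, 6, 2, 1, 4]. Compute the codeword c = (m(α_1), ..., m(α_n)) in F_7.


c = [0, 1, 2, 4, 5]

Message polynomial: m(x) = 6 + 5·x (mod 7).
For each evaluation point α_i, compute m(α_i) mod 7:
  α_1 = 3: Horner steps 5 → 0, so m(3) = 0.
  α_2 = 6: Horner steps 5 → 1, so m(6) = 1.
  α_3 = 2: Horner steps 5 → 2, so m(2) = 2.
  α_4 = 1: Horner steps 5 → 4, so m(1) = 4.
  α_5 = 4: Horner steps 5 → 5, so m(4) = 5.
Codeword c = [0, 1, 2, 4, 5] ∈ F_7^5.


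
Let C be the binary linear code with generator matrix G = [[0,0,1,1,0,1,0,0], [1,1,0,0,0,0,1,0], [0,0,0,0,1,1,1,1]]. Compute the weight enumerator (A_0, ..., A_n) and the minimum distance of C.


Weight distribution: A_0 = 1, A_3 = 2, A_4 = 1, A_5 = 2, A_6 = 2. Minimum distance d = 3.

Enumerate all 2^3 = 8 messages m ∈ F_2^3.
For each, compute codeword c = mG in F_2^8, then tally its weight.
  m = 000 → c = 00000000, weight = 0.
  m = 100 → c = 00110100, weight = 3.
  m = 010 → c = 11000010, weight = 3.
  m = 110 → c = 11110110, weight = 6.
  m = 001 → c = 00001111, weight = 4.
  m = 101 → c = 00111011, weight = 5.
  m = 011 → c = 11001101, weight = 5.
  m = 111 → c = 11111001, weight = 6.
Tally weights:
  weight 0: 1 codewords.
  weight 3: 2 codewords.
  weight 4: 1 codewords.
  weight 5: 2 codewords.
  weight 6: 2 codewords.
Minimum distance d = smallest w > 0 with A_w > 0 = 3.
Sanity: Σ A_w = 8 = 2^3 = 8 ✓.


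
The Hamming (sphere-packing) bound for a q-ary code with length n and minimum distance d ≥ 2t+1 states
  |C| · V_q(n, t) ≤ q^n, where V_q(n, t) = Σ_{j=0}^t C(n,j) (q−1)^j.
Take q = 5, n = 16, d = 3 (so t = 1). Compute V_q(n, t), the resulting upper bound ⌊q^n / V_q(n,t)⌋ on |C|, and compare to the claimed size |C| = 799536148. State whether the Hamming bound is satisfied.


V_q(n, t) = 65, q^n = 152587890625, Hamming bound = 2347506009, |C| = 799536148 ≤ bound (satisfied).

Step 1: Compute V_q(n, t) = Σ_{j=0}^1 C(n, j) (q−1)^j.
  j = 0: C(16,0)·(4)^0 = 1·1 = 1.
  j = 1: C(16,1)·(4)^1 = 16·4 = 64.
  V_q(n, t) = 1 + 64 = 65.
Step 2: q^n = 5^16 = 152587890625.
Step 3: Hamming bound ⌊q^n / V_q(n,t)⌋ = ⌊152587890625/65⌋ = 2347506009.
Step 4: Compare |C| = 799536148 to 2347506009: satisfied.
The claimed |C| lies below the Hamming bound.


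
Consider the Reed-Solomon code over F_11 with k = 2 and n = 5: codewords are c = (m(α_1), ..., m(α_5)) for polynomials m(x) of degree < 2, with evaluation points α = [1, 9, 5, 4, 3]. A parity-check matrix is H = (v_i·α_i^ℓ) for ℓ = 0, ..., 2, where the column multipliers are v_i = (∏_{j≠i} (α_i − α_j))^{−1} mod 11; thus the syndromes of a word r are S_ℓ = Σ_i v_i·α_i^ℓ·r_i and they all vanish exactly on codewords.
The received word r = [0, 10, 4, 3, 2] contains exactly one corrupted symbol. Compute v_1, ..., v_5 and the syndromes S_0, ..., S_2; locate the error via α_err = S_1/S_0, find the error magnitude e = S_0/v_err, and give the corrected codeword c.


S = (8, 6, 10), error at position 2, error magnitude e = 2, c = [0, 8, 4, 3, 2].

Step 1: column multipliers v_i = (∏_{j≠i}(α_i − α_j))^{−1} mod 11.
  i = 1 (α = 1): (1−9)(1−5)(1−4)(1−3) = (−8)·(−4)·(−3)·(−2) = 192 ≡ 5, so v_1 = 5^{−1} = 9 (mod 11).
  i = 2 (α = 9): (9−1)(9−5)(9−4)(9−3) = 8·4·5·6 = 960 ≡ 3, so v_2 = 3^{−1} = 4 (mod 11).
  i = 3 (α = 5): (5−1)(5−9)(5−4)(5−3) = 4·(−4)·1·2 = −32 ≡ 1, so v_3 = 1^{−1} = 1 (mod 11).
  i = 4 (α = 4): (4−1)(4−9)(4−5)(4−3) = 3·(−5)·(−1)·1 = 15 ≡ 4, so v_4 = 4^{−1} = 3 (mod 11).
  i = 5 (α = 3): (3−1)(3−9)(3−5)(3−4) = 2·(−6)·(−2)·(−1) = −24 ≡ 9, so v_5 = 9^{−1} = 5 (mod 11).
  v = [9, 4, 1, 3, 5].
Step 2: syndromes of r = [0, 10, 4, 3, 2] (all sums mod 11).
  S_0 = Σ v_i r_i = 9·0 + 4·10 + 1·4 + 3·3 + 5·2 = 63 ≡ 8.
  S_1 = Σ v_i α_i r_i = 9·1·0 + 4·9·10 + 1·5·4 + 3·4·3 + 5·3·2 = 446 ≡ 6.
  α_i^2 mod 11 = [1, 4, 3, 5, 9].
  S_2 = Σ v_i α_i^2 r_i = 9·1·0 + 4·4·10 + 1·3·4 + 3·5·3 + 5·9·2 = 307 ≡ 10.
  S = (8, 6, 10) ≠ 0, so r is not a codeword (an error is present).
Step 3: locate the error. For a single error e at position i, S_ℓ = v_i·e·α_i^ℓ, so α_err = S_1/S_0.
  S_0^{−1} = 8^{−1} = 7 (mod 11), so α_err = 6·7 = 42 ≡ 9 = α_2. Error position i = 2.
  Consistency check: S_2/S_1 = 10·2 = 20 ≡ 9 = α_err ✓ (single-error assumption holds).
Step 4: error magnitude e = S_0/v_2 = S_0·∏_{j≠2}(α_2 − α_j) = 8·3 = 24 ≡ 2 (mod 11).
Step 5: correct position 2: c_2 = r_2 − e = 10 − 2 ≡ 8 (mod 11). Hence c = [0, 8, 4, 3, 2].
  Check: interpolating c through the α_i gives m(x) = 10 + 1·x (degree < 2) with m(α_i) = c_i for every i, so c is indeed a codeword.


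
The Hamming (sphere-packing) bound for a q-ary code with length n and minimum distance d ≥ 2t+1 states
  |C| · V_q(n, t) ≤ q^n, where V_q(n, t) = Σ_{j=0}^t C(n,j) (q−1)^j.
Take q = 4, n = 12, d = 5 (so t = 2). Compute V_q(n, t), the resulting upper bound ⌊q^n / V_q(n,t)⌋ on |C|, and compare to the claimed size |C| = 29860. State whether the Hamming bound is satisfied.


V_q(n, t) = 631, q^n = 16777216, Hamming bound = 26588, |C| = 29860 > bound (violated).

Step 1: Compute V_q(n, t) = Σ_{j=0}^2 C(n, j) (q−1)^j.
  j = 0: C(12,0)·(3)^0 = 1·1 = 1.
  j = 1: C(12,1)·(3)^1 = 12·3 = 36.
  j = 2: C(12,2)·(3)^2 = 66·9 = 594.
  V_q(n, t) = 1 + 36 + 594 = 631.
Step 2: q^n = 4^12 = 16777216.
Step 3: Hamming bound ⌊q^n / V_q(n,t)⌋ = ⌊16777216/631⌋ = 26588.
Step 4: Compare |C| = 29860 to 26588: violated.
The claimed |C| lies above the Hamming bound, so no 4-ary code of length 12 with d ≥ 5 can have 29860 codewords.


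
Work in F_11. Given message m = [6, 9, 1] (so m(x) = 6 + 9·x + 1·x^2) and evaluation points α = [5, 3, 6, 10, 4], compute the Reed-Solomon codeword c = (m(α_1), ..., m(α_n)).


c = [10, 9, 8, 9, 3]

Message polynomial: m(x) = 6 + 9·x + 1·x^2 (mod 11).
For each evaluation point α_i, compute m(α_i) mod 11:
  α_1 = 5: Horner steps 1 → 3 → 10, so m(5) = 10.
  α_2 = 3: Horner steps 1 → 1 → 9, so m(3) = 9.
  α_3 = 6: Horner steps 1 → 4 → 8, so m(6) = 8.
  α_4 = 10: Horner steps 1 → 8 → 9, so m(10) = 9.
  α_5 = 4: Horner steps 1 → 2 → 3, so m(4) = 3.
Codeword c = [10, 9, 8, 9, 3] ∈ F_11^5.


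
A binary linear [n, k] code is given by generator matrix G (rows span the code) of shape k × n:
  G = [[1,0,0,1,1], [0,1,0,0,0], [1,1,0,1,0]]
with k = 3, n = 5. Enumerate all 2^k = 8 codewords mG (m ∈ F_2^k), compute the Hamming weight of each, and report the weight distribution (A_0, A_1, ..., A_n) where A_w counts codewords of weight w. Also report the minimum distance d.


Weight distribution: A_0 = 1, A_1 = 2, A_2 = 2, A_3 = 2, A_4 = 1. Minimum distance d = 1.

Enumerate all 2^3 = 8 messages m ∈ F_2^3.
For each, compute codeword c = mG in F_2^5, then tally its weight.
  m = 000 → c = 00000, weight = 0.
  m = 100 → c = 10011, weight = 3.
  m = 010 → c = 01000, weight = 1.
  m = 110 → c = 11011, weight = 4.
  m = 001 → c = 11010, weight = 3.
  m = 101 → c = 01001, weight = 2.
  m = 011 → c = 10010, weight = 2.
  m = 111 → c = 00001, weight = 1.
Tally weights:
  weight 0: 1 codewords.
  weight 1: 2 codewords.
  weight 2: 2 codewords.
  weight 3: 2 codewords.
  weight 4: 1 codewords.
Minimum distance d = smallest w > 0 with A_w > 0 = 1.
Sanity: Σ A_w = 8 = 2^3 = 8 ✓.


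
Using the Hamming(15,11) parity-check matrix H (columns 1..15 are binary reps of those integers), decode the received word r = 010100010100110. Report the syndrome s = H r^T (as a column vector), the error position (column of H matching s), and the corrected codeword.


s = (0, 1, 1, 1)^T, error position = 7, corrected codeword c = 010100110100110

Compute s = H r^T mod 2 one row at a time:
  s_1 = 1 + 0 + 1 + 0 + 0 + 1 + 1 + 0 = 4 ≡ 0 (mod 2).
  s_2 = 1 + 0 + 0 + 0 + 0 + 1 + 1 + 0 = 3 ≡ 1 (mod 2).
  s_3 = 1 + 0 + 0 + 0 + 1 + 0 + 1 + 0 = 3 ≡ 1 (mod 2).
  s_4 = 0 + 0 + 0 + 0 + 0 + 0 + 1 + 0 = 1 ≡ 1 (mod 2).
s = (0, 1, 1, 1)^T — this equals column 7 of H (binary 0111), so error is at position 7.
Correct: flip bit 7 of r = 010100010100110 to get c = 010100110100110.
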